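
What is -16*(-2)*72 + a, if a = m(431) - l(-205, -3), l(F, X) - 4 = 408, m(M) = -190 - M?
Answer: 1271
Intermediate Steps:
l(F, X) = 412 (l(F, X) = 4 + 408 = 412)
a = -1033 (a = (-190 - 1*431) - 1*412 = (-190 - 431) - 412 = -621 - 412 = -1033)
-16*(-2)*72 + a = -16*(-2)*72 - 1033 = 32*72 - 1033 = 2304 - 1033 = 1271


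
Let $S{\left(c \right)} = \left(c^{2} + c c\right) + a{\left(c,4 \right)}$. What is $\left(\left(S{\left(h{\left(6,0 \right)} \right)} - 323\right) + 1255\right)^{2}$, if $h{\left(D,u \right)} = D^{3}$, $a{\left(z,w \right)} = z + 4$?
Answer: $8923447296$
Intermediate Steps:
$a{\left(z,w \right)} = 4 + z$
$S{\left(c \right)} = 4 + c + 2 c^{2}$ ($S{\left(c \right)} = \left(c^{2} + c c\right) + \left(4 + c\right) = \left(c^{2} + c^{2}\right) + \left(4 + c\right) = 2 c^{2} + \left(4 + c\right) = 4 + c + 2 c^{2}$)
$\left(\left(S{\left(h{\left(6,0 \right)} \right)} - 323\right) + 1255\right)^{2} = \left(\left(\left(4 + 6^{3} + 2 \left(6^{3}\right)^{2}\right) - 323\right) + 1255\right)^{2} = \left(\left(\left(4 + 216 + 2 \cdot 216^{2}\right) - 323\right) + 1255\right)^{2} = \left(\left(\left(4 + 216 + 2 \cdot 46656\right) - 323\right) + 1255\right)^{2} = \left(\left(\left(4 + 216 + 93312\right) - 323\right) + 1255\right)^{2} = \left(\left(93532 - 323\right) + 1255\right)^{2} = \left(93209 + 1255\right)^{2} = 94464^{2} = 8923447296$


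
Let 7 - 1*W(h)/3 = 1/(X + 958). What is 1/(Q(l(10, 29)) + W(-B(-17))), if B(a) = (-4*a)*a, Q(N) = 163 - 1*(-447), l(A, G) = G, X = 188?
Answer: 382/241041 ≈ 0.0015848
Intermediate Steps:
Q(N) = 610 (Q(N) = 163 + 447 = 610)
B(a) = -4*a**2
W(h) = 8021/382 (W(h) = 21 - 3/(188 + 958) = 21 - 3/1146 = 21 - 3*1/1146 = 21 - 1/382 = 8021/382)
1/(Q(l(10, 29)) + W(-B(-17))) = 1/(610 + 8021/382) = 1/(241041/382) = 382/241041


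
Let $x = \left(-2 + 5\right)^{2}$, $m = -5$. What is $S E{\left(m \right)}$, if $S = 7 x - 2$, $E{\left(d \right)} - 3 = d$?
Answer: $-122$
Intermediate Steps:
$E{\left(d \right)} = 3 + d$
$x = 9$ ($x = 3^{2} = 9$)
$S = 61$ ($S = 7 \cdot 9 - 2 = 63 - 2 = 61$)
$S E{\left(m \right)} = 61 \left(3 - 5\right) = 61 \left(-2\right) = -122$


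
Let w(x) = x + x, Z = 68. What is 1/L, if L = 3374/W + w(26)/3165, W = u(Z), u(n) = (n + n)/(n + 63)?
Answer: 215220/699459041 ≈ 0.00030770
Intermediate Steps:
w(x) = 2*x
u(n) = 2*n/(63 + n) (u(n) = (2*n)/(63 + n) = 2*n/(63 + n))
W = 136/131 (W = 2*68/(63 + 68) = 2*68/131 = 2*68*(1/131) = 136/131 ≈ 1.0382)
L = 699459041/215220 (L = 3374/(136/131) + (2*26)/3165 = 3374*(131/136) + 52*(1/3165) = 220997/68 + 52/3165 = 699459041/215220 ≈ 3250.0)
1/L = 1/(699459041/215220) = 215220/699459041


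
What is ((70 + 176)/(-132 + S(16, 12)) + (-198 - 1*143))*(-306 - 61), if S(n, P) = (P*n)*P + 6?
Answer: 45413314/363 ≈ 1.2511e+5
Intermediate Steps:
S(n, P) = 6 + n*P² (S(n, P) = n*P² + 6 = 6 + n*P²)
((70 + 176)/(-132 + S(16, 12)) + (-198 - 1*143))*(-306 - 61) = ((70 + 176)/(-132 + (6 + 16*12²)) + (-198 - 1*143))*(-306 - 61) = (246/(-132 + (6 + 16*144)) + (-198 - 143))*(-367) = (246/(-132 + (6 + 2304)) - 341)*(-367) = (246/(-132 + 2310) - 341)*(-367) = (246/2178 - 341)*(-367) = (246*(1/2178) - 341)*(-367) = (41/363 - 341)*(-367) = -123742/363*(-367) = 45413314/363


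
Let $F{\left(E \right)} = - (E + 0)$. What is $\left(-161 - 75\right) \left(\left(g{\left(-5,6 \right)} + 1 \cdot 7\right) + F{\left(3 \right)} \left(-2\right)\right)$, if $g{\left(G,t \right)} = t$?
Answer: $-4484$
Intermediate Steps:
$F{\left(E \right)} = - E$
$\left(-161 - 75\right) \left(\left(g{\left(-5,6 \right)} + 1 \cdot 7\right) + F{\left(3 \right)} \left(-2\right)\right) = \left(-161 - 75\right) \left(\left(6 + 1 \cdot 7\right) + \left(-1\right) 3 \left(-2\right)\right) = \left(-161 - 75\right) \left(\left(6 + 7\right) - -6\right) = - 236 \left(13 + 6\right) = \left(-236\right) 19 = -4484$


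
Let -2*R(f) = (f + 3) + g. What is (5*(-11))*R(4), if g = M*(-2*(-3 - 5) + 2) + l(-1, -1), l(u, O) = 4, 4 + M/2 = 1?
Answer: -5335/2 ≈ -2667.5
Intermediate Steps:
M = -6 (M = -8 + 2*1 = -8 + 2 = -6)
g = -104 (g = -6*(-2*(-3 - 5) + 2) + 4 = -6*(-2*(-8) + 2) + 4 = -6*(16 + 2) + 4 = -6*18 + 4 = -108 + 4 = -104)
R(f) = 101/2 - f/2 (R(f) = -((f + 3) - 104)/2 = -((3 + f) - 104)/2 = -(-101 + f)/2 = 101/2 - f/2)
(5*(-11))*R(4) = (5*(-11))*(101/2 - 1/2*4) = -55*(101/2 - 2) = -55*97/2 = -5335/2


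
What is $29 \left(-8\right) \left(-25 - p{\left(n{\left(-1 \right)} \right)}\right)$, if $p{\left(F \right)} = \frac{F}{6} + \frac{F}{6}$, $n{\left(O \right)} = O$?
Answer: $\frac{17168}{3} \approx 5722.7$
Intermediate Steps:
$p{\left(F \right)} = \frac{F}{3}$ ($p{\left(F \right)} = F \frac{1}{6} + F \frac{1}{6} = \frac{F}{6} + \frac{F}{6} = \frac{F}{3}$)
$29 \left(-8\right) \left(-25 - p{\left(n{\left(-1 \right)} \right)}\right) = 29 \left(-8\right) \left(-25 - \frac{1}{3} \left(-1\right)\right) = - 232 \left(-25 - - \frac{1}{3}\right) = - 232 \left(-25 + \frac{1}{3}\right) = \left(-232\right) \left(- \frac{74}{3}\right) = \frac{17168}{3}$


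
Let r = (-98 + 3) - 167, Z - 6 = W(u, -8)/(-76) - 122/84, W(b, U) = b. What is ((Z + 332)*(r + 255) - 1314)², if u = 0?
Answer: 484836361/36 ≈ 1.3468e+7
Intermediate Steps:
Z = 191/42 (Z = 6 + (0/(-76) - 122/84) = 6 + (0*(-1/76) - 122*1/84) = 6 + (0 - 61/42) = 6 - 61/42 = 191/42 ≈ 4.5476)
r = -262 (r = -95 - 167 = -262)
((Z + 332)*(r + 255) - 1314)² = ((191/42 + 332)*(-262 + 255) - 1314)² = ((14135/42)*(-7) - 1314)² = (-14135/6 - 1314)² = (-22019/6)² = 484836361/36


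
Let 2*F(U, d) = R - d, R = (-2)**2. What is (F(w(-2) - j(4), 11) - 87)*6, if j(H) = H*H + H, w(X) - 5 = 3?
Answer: -543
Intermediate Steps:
w(X) = 8 (w(X) = 5 + 3 = 8)
j(H) = H + H**2 (j(H) = H**2 + H = H + H**2)
R = 4
F(U, d) = 2 - d/2 (F(U, d) = (4 - d)/2 = 2 - d/2)
(F(w(-2) - j(4), 11) - 87)*6 = ((2 - 1/2*11) - 87)*6 = ((2 - 11/2) - 87)*6 = (-7/2 - 87)*6 = -181/2*6 = -543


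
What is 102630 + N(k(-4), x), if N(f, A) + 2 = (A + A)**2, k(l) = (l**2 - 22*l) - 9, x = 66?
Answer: 120052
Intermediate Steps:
k(l) = -9 + l**2 - 22*l
N(f, A) = -2 + 4*A**2 (N(f, A) = -2 + (A + A)**2 = -2 + (2*A)**2 = -2 + 4*A**2)
102630 + N(k(-4), x) = 102630 + (-2 + 4*66**2) = 102630 + (-2 + 4*4356) = 102630 + (-2 + 17424) = 102630 + 17422 = 120052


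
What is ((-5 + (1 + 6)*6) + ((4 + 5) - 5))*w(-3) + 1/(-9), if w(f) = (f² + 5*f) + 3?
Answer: -1108/9 ≈ -123.11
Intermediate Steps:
w(f) = 3 + f² + 5*f
((-5 + (1 + 6)*6) + ((4 + 5) - 5))*w(-3) + 1/(-9) = ((-5 + (1 + 6)*6) + ((4 + 5) - 5))*(3 + (-3)² + 5*(-3)) + 1/(-9) = ((-5 + 7*6) + (9 - 5))*(3 + 9 - 15) - ⅑ = ((-5 + 42) + 4)*(-3) - ⅑ = (37 + 4)*(-3) - ⅑ = 41*(-3) - ⅑ = -123 - ⅑ = -1108/9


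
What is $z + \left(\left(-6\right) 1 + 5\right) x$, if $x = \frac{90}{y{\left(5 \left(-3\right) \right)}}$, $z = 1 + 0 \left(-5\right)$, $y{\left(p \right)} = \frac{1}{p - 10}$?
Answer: $2251$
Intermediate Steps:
$y{\left(p \right)} = \frac{1}{-10 + p}$
$z = 1$ ($z = 1 + 0 = 1$)
$x = -2250$ ($x = \frac{90}{\frac{1}{-10 + 5 \left(-3\right)}} = \frac{90}{\frac{1}{-10 - 15}} = \frac{90}{\frac{1}{-25}} = \frac{90}{- \frac{1}{25}} = 90 \left(-25\right) = -2250$)
$z + \left(\left(-6\right) 1 + 5\right) x = 1 + \left(\left(-6\right) 1 + 5\right) \left(-2250\right) = 1 + \left(-6 + 5\right) \left(-2250\right) = 1 - -2250 = 1 + 2250 = 2251$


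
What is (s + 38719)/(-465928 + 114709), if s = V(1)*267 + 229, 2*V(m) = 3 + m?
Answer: -39482/351219 ≈ -0.11241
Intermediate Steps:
V(m) = 3/2 + m/2 (V(m) = (3 + m)/2 = 3/2 + m/2)
s = 763 (s = (3/2 + (½)*1)*267 + 229 = (3/2 + ½)*267 + 229 = 2*267 + 229 = 534 + 229 = 763)
(s + 38719)/(-465928 + 114709) = (763 + 38719)/(-465928 + 114709) = 39482/(-351219) = 39482*(-1/351219) = -39482/351219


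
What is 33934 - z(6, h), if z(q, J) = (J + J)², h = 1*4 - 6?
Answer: 33918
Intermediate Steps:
h = -2 (h = 4 - 6 = -2)
z(q, J) = 4*J² (z(q, J) = (2*J)² = 4*J²)
33934 - z(6, h) = 33934 - 4*(-2)² = 33934 - 4*4 = 33934 - 1*16 = 33934 - 16 = 33918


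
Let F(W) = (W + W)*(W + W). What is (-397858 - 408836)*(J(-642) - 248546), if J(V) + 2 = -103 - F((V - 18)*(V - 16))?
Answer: 608567309459548194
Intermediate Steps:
F(W) = 4*W² (F(W) = (2*W)*(2*W) = 4*W²)
J(V) = -105 - 4*(-18 + V)²*(-16 + V)² (J(V) = -2 + (-103 - 4*((V - 18)*(V - 16))²) = -2 + (-103 - 4*((-18 + V)*(-16 + V))²) = -2 + (-103 - 4*(-18 + V)²*(-16 + V)²) = -105 - 4*(-18 + V)²*(-16 + V)²)
(-397858 - 408836)*(J(-642) - 248546) = (-397858 - 408836)*((-105 - 4*(288 + (-642)² - 34*(-642))²) - 248546) = -806694*((-105 - 4*(288 + 412164 + 21828)²) - 248546) = -806694*((-105 - 4*434280²) - 248546) = -806694*((-105 - 4*188599118400) - 248546) = -806694*((-105 - 754396473600) - 248546) = -806694*(-754396473705 - 248546) = -806694*(-754396722251) = 608567309459548194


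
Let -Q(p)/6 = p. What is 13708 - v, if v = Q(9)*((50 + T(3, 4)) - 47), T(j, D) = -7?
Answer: 13492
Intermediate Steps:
Q(p) = -6*p
v = 216 (v = (-6*9)*((50 - 7) - 47) = -54*(43 - 47) = -54*(-4) = 216)
13708 - v = 13708 - 1*216 = 13708 - 216 = 13492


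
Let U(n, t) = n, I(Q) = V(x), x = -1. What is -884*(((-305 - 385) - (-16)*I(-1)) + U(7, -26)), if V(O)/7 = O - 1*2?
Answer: 900796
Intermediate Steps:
V(O) = -14 + 7*O (V(O) = 7*(O - 1*2) = 7*(O - 2) = 7*(-2 + O) = -14 + 7*O)
I(Q) = -21 (I(Q) = -14 + 7*(-1) = -14 - 7 = -21)
-884*(((-305 - 385) - (-16)*I(-1)) + U(7, -26)) = -884*(((-305 - 385) - (-16)*(-21)) + 7) = -884*((-690 - 1*336) + 7) = -884*((-690 - 336) + 7) = -884*(-1026 + 7) = -884*(-1019) = 900796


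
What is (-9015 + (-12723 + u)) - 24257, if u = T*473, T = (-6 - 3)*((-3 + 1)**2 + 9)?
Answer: -101336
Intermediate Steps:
T = -117 (T = -9*((-2)**2 + 9) = -9*(4 + 9) = -9*13 = -117)
u = -55341 (u = -117*473 = -55341)
(-9015 + (-12723 + u)) - 24257 = (-9015 + (-12723 - 55341)) - 24257 = (-9015 - 68064) - 24257 = -77079 - 24257 = -101336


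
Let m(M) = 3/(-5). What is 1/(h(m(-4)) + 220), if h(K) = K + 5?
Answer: 5/1122 ≈ 0.0044563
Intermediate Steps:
m(M) = -⅗ (m(M) = 3*(-⅕) = -⅗)
h(K) = 5 + K
1/(h(m(-4)) + 220) = 1/((5 - ⅗) + 220) = 1/(22/5 + 220) = 1/(1122/5) = 5/1122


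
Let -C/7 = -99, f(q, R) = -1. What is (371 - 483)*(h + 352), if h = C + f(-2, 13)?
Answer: -116928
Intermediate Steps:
C = 693 (C = -7*(-99) = 693)
h = 692 (h = 693 - 1 = 692)
(371 - 483)*(h + 352) = (371 - 483)*(692 + 352) = -112*1044 = -116928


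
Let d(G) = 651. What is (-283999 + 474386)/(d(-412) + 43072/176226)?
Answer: 16775569731/57383099 ≈ 292.34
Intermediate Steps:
(-283999 + 474386)/(d(-412) + 43072/176226) = (-283999 + 474386)/(651 + 43072/176226) = 190387/(651 + 43072*(1/176226)) = 190387/(651 + 21536/88113) = 190387/(57383099/88113) = 190387*(88113/57383099) = 16775569731/57383099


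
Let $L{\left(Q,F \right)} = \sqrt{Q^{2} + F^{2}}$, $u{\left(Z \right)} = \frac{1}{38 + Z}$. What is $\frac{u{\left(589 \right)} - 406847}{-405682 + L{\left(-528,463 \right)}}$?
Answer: $\frac{103486666012376}{103190024765817} + \frac{255093068 \sqrt{493153}}{103190024765817} \approx 1.0046$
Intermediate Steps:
$L{\left(Q,F \right)} = \sqrt{F^{2} + Q^{2}}$
$\frac{u{\left(589 \right)} - 406847}{-405682 + L{\left(-528,463 \right)}} = \frac{\frac{1}{38 + 589} - 406847}{-405682 + \sqrt{463^{2} + \left(-528\right)^{2}}} = \frac{\frac{1}{627} - 406847}{-405682 + \sqrt{214369 + 278784}} = \frac{\frac{1}{627} - 406847}{-405682 + \sqrt{493153}} = - \frac{255093068}{627 \left(-405682 + \sqrt{493153}\right)}$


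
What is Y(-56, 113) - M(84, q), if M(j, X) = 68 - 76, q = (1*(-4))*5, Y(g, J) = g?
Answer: -48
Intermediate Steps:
q = -20 (q = -4*5 = -20)
M(j, X) = -8
Y(-56, 113) - M(84, q) = -56 - 1*(-8) = -56 + 8 = -48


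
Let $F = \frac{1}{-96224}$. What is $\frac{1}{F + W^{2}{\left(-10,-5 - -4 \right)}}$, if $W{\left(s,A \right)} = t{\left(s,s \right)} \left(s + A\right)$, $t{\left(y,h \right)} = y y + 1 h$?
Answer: $\frac{96224}{94309142399} \approx 1.0203 \cdot 10^{-6}$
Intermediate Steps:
$t{\left(y,h \right)} = h + y^{2}$ ($t{\left(y,h \right)} = y^{2} + h = h + y^{2}$)
$F = - \frac{1}{96224} \approx -1.0392 \cdot 10^{-5}$
$W{\left(s,A \right)} = \left(A + s\right) \left(s + s^{2}\right)$ ($W{\left(s,A \right)} = \left(s + s^{2}\right) \left(s + A\right) = \left(s + s^{2}\right) \left(A + s\right) = \left(A + s\right) \left(s + s^{2}\right)$)
$\frac{1}{F + W^{2}{\left(-10,-5 - -4 \right)}} = \frac{1}{- \frac{1}{96224} + \left(- 10 \left(1 - 10\right) \left(\left(-5 - -4\right) - 10\right)\right)^{2}} = \frac{1}{- \frac{1}{96224} + \left(\left(-10\right) \left(-9\right) \left(\left(-5 + 4\right) - 10\right)\right)^{2}} = \frac{1}{- \frac{1}{96224} + \left(\left(-10\right) \left(-9\right) \left(-1 - 10\right)\right)^{2}} = \frac{1}{- \frac{1}{96224} + \left(\left(-10\right) \left(-9\right) \left(-11\right)\right)^{2}} = \frac{1}{- \frac{1}{96224} + \left(-990\right)^{2}} = \frac{1}{- \frac{1}{96224} + 980100} = \frac{1}{\frac{94309142399}{96224}} = \frac{96224}{94309142399}$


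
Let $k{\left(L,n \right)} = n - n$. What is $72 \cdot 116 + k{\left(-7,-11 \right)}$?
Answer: $8352$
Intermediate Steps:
$k{\left(L,n \right)} = 0$
$72 \cdot 116 + k{\left(-7,-11 \right)} = 72 \cdot 116 + 0 = 8352 + 0 = 8352$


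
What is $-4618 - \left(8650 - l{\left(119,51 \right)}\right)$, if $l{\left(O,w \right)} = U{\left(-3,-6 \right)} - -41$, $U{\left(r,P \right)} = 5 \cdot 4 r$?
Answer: $-13287$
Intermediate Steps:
$U{\left(r,P \right)} = 20 r$
$l{\left(O,w \right)} = -19$ ($l{\left(O,w \right)} = 20 \left(-3\right) - -41 = -60 + 41 = -19$)
$-4618 - \left(8650 - l{\left(119,51 \right)}\right) = -4618 - \left(8650 - -19\right) = -4618 - \left(8650 + 19\right) = -4618 - 8669 = -13287$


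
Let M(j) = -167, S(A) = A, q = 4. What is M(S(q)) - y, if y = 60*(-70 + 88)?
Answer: -1247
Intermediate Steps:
y = 1080 (y = 60*18 = 1080)
M(S(q)) - y = -167 - 1*1080 = -167 - 1080 = -1247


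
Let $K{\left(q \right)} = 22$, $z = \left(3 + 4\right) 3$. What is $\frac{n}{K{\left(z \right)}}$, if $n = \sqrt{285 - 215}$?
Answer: $\frac{\sqrt{70}}{22} \approx 0.3803$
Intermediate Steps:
$z = 21$ ($z = 7 \cdot 3 = 21$)
$n = \sqrt{70} \approx 8.3666$
$\frac{n}{K{\left(z \right)}} = \frac{\sqrt{70}}{22}$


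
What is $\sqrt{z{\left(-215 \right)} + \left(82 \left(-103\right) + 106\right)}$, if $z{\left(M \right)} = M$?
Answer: $i \sqrt{8555} \approx 92.493 i$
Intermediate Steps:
$\sqrt{z{\left(-215 \right)} + \left(82 \left(-103\right) + 106\right)} = \sqrt{-215 + \left(82 \left(-103\right) + 106\right)} = \sqrt{-215 + \left(-8446 + 106\right)} = \sqrt{-215 - 8340} = \sqrt{-8555} = i \sqrt{8555}$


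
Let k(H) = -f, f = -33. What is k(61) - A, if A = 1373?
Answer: -1340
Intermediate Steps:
k(H) = 33 (k(H) = -1*(-33) = 33)
k(61) - A = 33 - 1*1373 = 33 - 1373 = -1340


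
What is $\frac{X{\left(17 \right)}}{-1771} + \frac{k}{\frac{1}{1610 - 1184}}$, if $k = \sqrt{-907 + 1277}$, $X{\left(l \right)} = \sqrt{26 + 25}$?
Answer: $426 \sqrt{370} - \frac{\sqrt{51}}{1771} \approx 8194.3$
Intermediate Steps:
$X{\left(l \right)} = \sqrt{51}$
$k = \sqrt{370} \approx 19.235$
$\frac{X{\left(17 \right)}}{-1771} + \frac{k}{\frac{1}{1610 - 1184}} = \frac{\sqrt{51}}{-1771} + \frac{\sqrt{370}}{\frac{1}{1610 - 1184}} = \sqrt{51} \left(- \frac{1}{1771}\right) + \frac{\sqrt{370}}{\frac{1}{426}} = - \frac{\sqrt{51}}{1771} + \sqrt{370} \frac{1}{\frac{1}{426}} = - \frac{\sqrt{51}}{1771} + \sqrt{370} \cdot 426 = - \frac{\sqrt{51}}{1771} + 426 \sqrt{370} = 426 \sqrt{370} - \frac{\sqrt{51}}{1771}$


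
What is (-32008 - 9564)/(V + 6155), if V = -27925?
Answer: 20786/10885 ≈ 1.9096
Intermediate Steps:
(-32008 - 9564)/(V + 6155) = (-32008 - 9564)/(-27925 + 6155) = -41572/(-21770) = -41572*(-1/21770) = 20786/10885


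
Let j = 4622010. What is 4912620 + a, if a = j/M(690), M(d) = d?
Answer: 113144327/23 ≈ 4.9193e+6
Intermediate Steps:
a = 154067/23 (a = 4622010/690 = 4622010*(1/690) = 154067/23 ≈ 6698.6)
4912620 + a = 4912620 + 154067/23 = 113144327/23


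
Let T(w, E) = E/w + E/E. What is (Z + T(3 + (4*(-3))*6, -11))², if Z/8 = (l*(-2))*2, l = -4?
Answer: 79423744/4761 ≈ 16682.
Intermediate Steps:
T(w, E) = 1 + E/w (T(w, E) = E/w + 1 = 1 + E/w)
Z = 128 (Z = 8*(-4*(-2)*2) = 8*(8*2) = 8*16 = 128)
(Z + T(3 + (4*(-3))*6, -11))² = (128 + (-11 + (3 + (4*(-3))*6))/(3 + (4*(-3))*6))² = (128 + (-11 + (3 - 12*6))/(3 - 12*6))² = (128 + (-11 + (3 - 72))/(3 - 72))² = (128 + (-11 - 69)/(-69))² = (128 - 1/69*(-80))² = (128 + 80/69)² = (8912/69)² = 79423744/4761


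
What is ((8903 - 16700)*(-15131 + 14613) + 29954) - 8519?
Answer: 4060281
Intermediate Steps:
((8903 - 16700)*(-15131 + 14613) + 29954) - 8519 = (-7797*(-518) + 29954) - 8519 = (4038846 + 29954) - 8519 = 4068800 - 8519 = 4060281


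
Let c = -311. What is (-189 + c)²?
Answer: 250000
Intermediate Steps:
(-189 + c)² = (-189 - 311)² = (-500)² = 250000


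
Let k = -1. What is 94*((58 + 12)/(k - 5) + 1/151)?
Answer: -496508/453 ≈ -1096.0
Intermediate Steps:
94*((58 + 12)/(k - 5) + 1/151) = 94*((58 + 12)/(-1 - 5) + 1/151) = 94*(70/(-6) + 1/151) = 94*(70*(-⅙) + 1/151) = 94*(-35/3 + 1/151) = 94*(-5282/453) = -496508/453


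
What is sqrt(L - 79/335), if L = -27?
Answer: 2*I*sqrt(764135)/335 ≈ 5.2188*I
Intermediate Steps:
sqrt(L - 79/335) = sqrt(-27 - 79/335) = sqrt(-9124/335) = 2*I*sqrt(764135)/335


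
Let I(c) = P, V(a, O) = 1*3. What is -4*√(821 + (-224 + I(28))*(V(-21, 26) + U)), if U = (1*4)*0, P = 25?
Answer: -16*√14 ≈ -59.867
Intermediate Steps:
V(a, O) = 3
I(c) = 25
U = 0 (U = 4*0 = 0)
-4*√(821 + (-224 + I(28))*(V(-21, 26) + U)) = -4*√(821 + (-224 + 25)*(3 + 0)) = -4*√(821 - 199*3) = -4*√(821 - 597) = -16*√14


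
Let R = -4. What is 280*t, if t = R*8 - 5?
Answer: -10360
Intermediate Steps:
t = -37 (t = -4*8 - 5 = -32 - 5 = -37)
280*t = 280*(-37) = -10360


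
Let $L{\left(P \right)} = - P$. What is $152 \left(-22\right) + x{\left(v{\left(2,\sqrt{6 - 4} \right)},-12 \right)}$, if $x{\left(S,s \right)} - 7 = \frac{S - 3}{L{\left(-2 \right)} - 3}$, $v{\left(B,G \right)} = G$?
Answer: $-3334 - \sqrt{2} \approx -3335.4$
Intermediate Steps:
$x{\left(S,s \right)} = 10 - S$ ($x{\left(S,s \right)} = 7 + \frac{S - 3}{\left(-1\right) \left(-2\right) - 3} = 7 + \frac{-3 + S}{2 - 3} = 7 + \frac{-3 + S}{-1} = 7 + \left(-3 + S\right) \left(-1\right) = 7 - \left(-3 + S\right) = 10 - S$)
$152 \left(-22\right) + x{\left(v{\left(2,\sqrt{6 - 4} \right)},-12 \right)} = 152 \left(-22\right) + \left(10 - \sqrt{6 - 4}\right) = -3344 + \left(10 - \sqrt{2}\right) = -3334 - \sqrt{2}$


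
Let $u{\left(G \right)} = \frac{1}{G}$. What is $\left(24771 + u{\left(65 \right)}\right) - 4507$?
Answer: $\frac{1317161}{65} \approx 20264.0$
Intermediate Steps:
$\left(24771 + u{\left(65 \right)}\right) - 4507 = \left(24771 + \frac{1}{65}\right) - 4507 = \frac{1610116}{65} - 4507 = \frac{1317161}{65}$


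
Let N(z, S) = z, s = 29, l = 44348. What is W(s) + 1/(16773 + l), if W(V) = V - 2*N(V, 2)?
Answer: -1772508/61121 ≈ -29.000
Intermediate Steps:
W(V) = -V (W(V) = V - 2*V = -V)
W(s) + 1/(16773 + l) = -1*29 + 1/(16773 + 44348) = -29 + 1/61121 = -1772508/61121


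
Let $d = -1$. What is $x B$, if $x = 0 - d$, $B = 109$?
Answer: $109$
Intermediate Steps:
$x = 1$ ($x = 0 - -1 = 0 + 1 = 1$)
$x B = 1 \cdot 109 = 109$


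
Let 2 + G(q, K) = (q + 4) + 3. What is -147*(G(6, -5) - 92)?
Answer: 11907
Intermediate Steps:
G(q, K) = 5 + q (G(q, K) = -2 + ((q + 4) + 3) = -2 + ((4 + q) + 3) = -2 + (7 + q) = 5 + q)
-147*(G(6, -5) - 92) = -147*((5 + 6) - 92) = -147*(11 - 92) = -147*(-81) = 11907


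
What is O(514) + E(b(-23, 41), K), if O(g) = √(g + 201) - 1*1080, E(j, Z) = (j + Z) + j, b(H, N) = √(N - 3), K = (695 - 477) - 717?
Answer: -1579 + √715 + 2*√38 ≈ -1539.9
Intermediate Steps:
K = -499 (K = 218 - 717 = -499)
b(H, N) = √(-3 + N)
E(j, Z) = Z + 2*j (E(j, Z) = (Z + j) + j = Z + 2*j)
O(g) = -1080 + √(201 + g) (O(g) = √(201 + g) - 1080 = -1080 + √(201 + g))
O(514) + E(b(-23, 41), K) = (-1080 + √(201 + 514)) + (-499 + 2*√(-3 + 41)) = (-1080 + √715) + (-499 + 2*√38) = -1579 + √715 + 2*√38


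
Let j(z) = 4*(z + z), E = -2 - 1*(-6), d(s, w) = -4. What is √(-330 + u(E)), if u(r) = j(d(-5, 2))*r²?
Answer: I*√842 ≈ 29.017*I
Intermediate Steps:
E = 4 (E = -2 + 6 = 4)
j(z) = 8*z (j(z) = 4*(2*z) = 8*z)
u(r) = -32*r² (u(r) = (8*(-4))*r² = -32*r²)
√(-330 + u(E)) = √(-330 - 32*4²) = √(-330 - 32*16) = √(-330 - 512) = √(-842) = I*√842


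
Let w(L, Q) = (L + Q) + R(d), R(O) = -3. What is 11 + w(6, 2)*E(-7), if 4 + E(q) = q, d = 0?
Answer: -44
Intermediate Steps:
E(q) = -4 + q
w(L, Q) = -3 + L + Q (w(L, Q) = (L + Q) - 3 = -3 + L + Q)
11 + w(6, 2)*E(-7) = 11 + (-3 + 6 + 2)*(-4 - 7) = 11 + 5*(-11) = 11 - 55 = -44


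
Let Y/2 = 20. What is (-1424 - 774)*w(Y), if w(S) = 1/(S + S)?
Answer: -1099/40 ≈ -27.475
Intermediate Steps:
Y = 40 (Y = 2*20 = 40)
w(S) = 1/(2*S)
(-1424 - 774)*w(Y) = (-1424 - 774)*((1/2)/40) = -1099/40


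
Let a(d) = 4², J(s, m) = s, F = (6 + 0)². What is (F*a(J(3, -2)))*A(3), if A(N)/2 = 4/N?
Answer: 1536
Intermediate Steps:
F = 36 (F = 6² = 36)
a(d) = 16
A(N) = 8/N (A(N) = 2*(4/N) = 8/N)
(F*a(J(3, -2)))*A(3) = (36*16)*(8/3) = 576*(8*(⅓)) = 576*(8/3) = 1536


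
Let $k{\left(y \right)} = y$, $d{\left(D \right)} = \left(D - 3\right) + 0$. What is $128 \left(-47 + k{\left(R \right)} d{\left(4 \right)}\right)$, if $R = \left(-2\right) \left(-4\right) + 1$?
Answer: $-4864$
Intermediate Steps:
$d{\left(D \right)} = -3 + D$ ($d{\left(D \right)} = \left(-3 + D\right) + 0 = -3 + D$)
$R = 9$ ($R = 8 + 1 = 9$)
$128 \left(-47 + k{\left(R \right)} d{\left(4 \right)}\right) = 128 \left(-47 + 9 \left(-3 + 4\right)\right) = 128 \left(-47 + 9 \cdot 1\right) = 128 \left(-47 + 9\right) = 128 \left(-38\right) = -4864$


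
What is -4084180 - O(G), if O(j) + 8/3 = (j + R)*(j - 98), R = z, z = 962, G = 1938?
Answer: -28260532/3 ≈ -9.4202e+6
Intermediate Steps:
R = 962
O(j) = -8/3 + (-98 + j)*(962 + j) (O(j) = -8/3 + (j + 962)*(j - 98) = -8/3 + (962 + j)*(-98 + j) = -8/3 + (-98 + j)*(962 + j))
-4084180 - O(G) = -4084180 - (-282836/3 + 1938² + 864*1938) = -4084180 - (-282836/3 + 3755844 + 1674432) = -4084180 - 1*16007992/3 = -4084180 - 16007992/3 = -28260532/3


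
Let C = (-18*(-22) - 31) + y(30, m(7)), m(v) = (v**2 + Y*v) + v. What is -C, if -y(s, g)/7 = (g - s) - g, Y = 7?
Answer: -575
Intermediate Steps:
m(v) = v**2 + 8*v (m(v) = (v**2 + 7*v) + v = v**2 + 8*v)
y(s, g) = 7*s (y(s, g) = -7*((g - s) - g) = -(-7)*s = 7*s)
C = 575 (C = (-18*(-22) - 31) + 7*30 = (396 - 31) + 210 = 365 + 210 = 575)
-C = -1*575 = -575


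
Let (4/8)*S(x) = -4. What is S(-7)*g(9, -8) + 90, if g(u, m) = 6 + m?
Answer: 106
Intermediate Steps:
S(x) = -8 (S(x) = 2*(-4) = -8)
S(-7)*g(9, -8) + 90 = -8*(6 - 8) + 90 = -8*(-2) + 90 = 16 + 90 = 106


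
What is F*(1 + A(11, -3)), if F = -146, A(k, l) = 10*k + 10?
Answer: -17666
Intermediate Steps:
A(k, l) = 10 + 10*k
F*(1 + A(11, -3)) = -146*(1 + (10 + 10*11)) = -146*(1 + (10 + 110)) = -146*(1 + 120) = -146*121 = -17666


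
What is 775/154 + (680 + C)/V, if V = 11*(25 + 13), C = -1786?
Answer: 6983/2926 ≈ 2.3865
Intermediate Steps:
V = 418 (V = 11*38 = 418)
775/154 + (680 + C)/V = 775/154 + (680 - 1786)/418 = 775*(1/154) - 1106*1/418 = 775/154 - 553/209 = 6983/2926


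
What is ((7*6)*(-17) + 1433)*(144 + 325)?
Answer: 337211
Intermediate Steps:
((7*6)*(-17) + 1433)*(144 + 325) = (42*(-17) + 1433)*469 = (-714 + 1433)*469 = 719*469 = 337211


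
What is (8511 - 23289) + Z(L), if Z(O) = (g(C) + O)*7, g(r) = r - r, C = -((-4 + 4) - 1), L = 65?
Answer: -14323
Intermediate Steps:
C = 1 (C = -(0 - 1) = -1*(-1) = 1)
g(r) = 0
Z(O) = 7*O (Z(O) = (0 + O)*7 = O*7 = 7*O)
(8511 - 23289) + Z(L) = (8511 - 23289) + 7*65 = -14778 + 455 = -14323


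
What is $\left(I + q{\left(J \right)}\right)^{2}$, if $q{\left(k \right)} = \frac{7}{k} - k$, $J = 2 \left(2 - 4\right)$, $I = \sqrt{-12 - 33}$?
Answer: $- \frac{639}{16} + \frac{27 i \sqrt{5}}{2} \approx -39.938 + 30.187 i$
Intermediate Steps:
$I = 3 i \sqrt{5}$ ($I = \sqrt{-45} = 3 i \sqrt{5} \approx 6.7082 i$)
$J = -4$ ($J = 2 \left(-2\right) = -4$)
$q{\left(k \right)} = - k + \frac{7}{k}$
$\left(I + q{\left(J \right)}\right)^{2} = \left(3 i \sqrt{5} + \left(\left(-1\right) \left(-4\right) + \frac{7}{-4}\right)\right)^{2} = \left(3 i \sqrt{5} + \left(4 + 7 \left(- \frac{1}{4}\right)\right)\right)^{2} = \left(3 i \sqrt{5} + \left(4 - \frac{7}{4}\right)\right)^{2} = \left(3 i \sqrt{5} + \frac{9}{4}\right)^{2} = \left(\frac{9}{4} + 3 i \sqrt{5}\right)^{2}$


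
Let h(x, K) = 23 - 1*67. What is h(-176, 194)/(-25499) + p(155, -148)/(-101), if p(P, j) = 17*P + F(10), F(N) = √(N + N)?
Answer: -67185421/2575399 - 2*√5/101 ≈ -26.132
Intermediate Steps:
h(x, K) = -44 (h(x, K) = 23 - 67 = -44)
F(N) = √2*√N (F(N) = √(2*N) = √2*√N)
p(P, j) = 2*√5 + 17*P (p(P, j) = 17*P + √2*√10 = 17*P + 2*√5 = 2*√5 + 17*P)
h(-176, 194)/(-25499) + p(155, -148)/(-101) = -44/(-25499) + (2*√5 + 17*155)/(-101) = -44*(-1/25499) + (2*√5 + 2635)*(-1/101) = 44/25499 + (2635 + 2*√5)*(-1/101) = 44/25499 + (-2635/101 - 2*√5/101) = -67185421/2575399 - 2*√5/101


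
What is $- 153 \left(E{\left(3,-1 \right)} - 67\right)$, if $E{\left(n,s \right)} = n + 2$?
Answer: $9486$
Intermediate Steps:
$E{\left(n,s \right)} = 2 + n$
$- 153 \left(E{\left(3,-1 \right)} - 67\right) = - 153 \left(\left(2 + 3\right) - 67\right) = - 153 \left(5 - 67\right) = \left(-153\right) \left(-62\right) = 9486$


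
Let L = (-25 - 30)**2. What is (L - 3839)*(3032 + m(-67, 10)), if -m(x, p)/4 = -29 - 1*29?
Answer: -2656896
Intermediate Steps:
L = 3025 (L = (-55)**2 = 3025)
m(x, p) = 232 (m(x, p) = -4*(-29 - 1*29) = -4*(-29 - 29) = -4*(-58) = 232)
(L - 3839)*(3032 + m(-67, 10)) = (3025 - 3839)*(3032 + 232) = -814*3264 = -2656896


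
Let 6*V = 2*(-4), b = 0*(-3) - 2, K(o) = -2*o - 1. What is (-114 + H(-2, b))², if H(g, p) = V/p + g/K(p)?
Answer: 12996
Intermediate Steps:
K(o) = -1 - 2*o
b = -2 (b = 0 - 2 = -2)
V = -4/3 (V = (2*(-4))/6 = (⅙)*(-8) = -4/3 ≈ -1.3333)
H(g, p) = -4/(3*p) + g/(-1 - 2*p)
(-114 + H(-2, b))² = (-114 + (⅓)*(-4 - 8*(-2) - 3*(-2)*(-2))/(-2*(1 + 2*(-2))))² = (-114 + (⅓)*(-½)*(-4 + 16 - 12)/(1 - 4))² = (-114 + (⅓)*(-½)*0/(-3))² = (-114 + (⅓)*(-½)*(-⅓)*0)² = (-114 + 0)² = (-114)² = 12996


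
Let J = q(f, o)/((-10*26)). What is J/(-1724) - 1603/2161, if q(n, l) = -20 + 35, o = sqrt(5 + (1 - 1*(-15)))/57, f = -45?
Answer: -143699261/193729328 ≈ -0.74175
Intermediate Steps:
o = sqrt(21)/57 (o = sqrt(5 + (1 + 15))*(1/57) = sqrt(5 + 16)*(1/57) = sqrt(21)*(1/57) = sqrt(21)/57 ≈ 0.080396)
q(n, l) = 15
J = -3/52 (J = 15/((-10*26)) = 15/(-260) = 15*(-1/260) = -3/52 ≈ -0.057692)
J/(-1724) - 1603/2161 = -3/52/(-1724) - 1603/2161 = -3/52*(-1/1724) - 1603*1/2161 = 3/89648 - 1603/2161 = -143699261/193729328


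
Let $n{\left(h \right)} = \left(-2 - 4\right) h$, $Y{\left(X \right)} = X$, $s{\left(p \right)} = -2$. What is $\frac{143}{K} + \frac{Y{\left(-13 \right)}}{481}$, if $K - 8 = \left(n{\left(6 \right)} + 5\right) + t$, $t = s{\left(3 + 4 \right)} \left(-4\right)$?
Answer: $- \frac{5306}{555} \approx -9.5604$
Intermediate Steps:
$t = 8$ ($t = \left(-2\right) \left(-4\right) = 8$)
$n{\left(h \right)} = - 6 h$
$K = -15$ ($K = 8 + \left(\left(\left(-6\right) 6 + 5\right) + 8\right) = 8 + \left(\left(-36 + 5\right) + 8\right) = 8 + \left(-31 + 8\right) = 8 - 23 = -15$)
$\frac{143}{K} + \frac{Y{\left(-13 \right)}}{481} = \frac{143}{-15} - \frac{13}{481} = 143 \left(- \frac{1}{15}\right) - \frac{1}{37} = - \frac{143}{15} - \frac{1}{37} = - \frac{5306}{555}$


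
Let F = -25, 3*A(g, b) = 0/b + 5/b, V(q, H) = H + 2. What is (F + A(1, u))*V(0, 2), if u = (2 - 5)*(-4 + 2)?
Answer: -890/9 ≈ -98.889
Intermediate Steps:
V(q, H) = 2 + H
u = 6 (u = -3*(-2) = 6)
A(g, b) = 5/(3*b) (A(g, b) = (0/b + 5/b)/3 = (0 + 5/b)/3 = (5/b)/3 = 5/(3*b))
(F + A(1, u))*V(0, 2) = (-25 + (5/3)/6)*(2 + 2) = (-25 + (5/3)*(⅙))*4 = (-25 + 5/18)*4 = -445/18*4 = -890/9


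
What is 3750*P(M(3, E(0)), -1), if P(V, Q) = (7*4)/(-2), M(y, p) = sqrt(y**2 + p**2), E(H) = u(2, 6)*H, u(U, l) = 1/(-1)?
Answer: -52500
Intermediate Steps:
u(U, l) = -1
E(H) = -H
M(y, p) = sqrt(p**2 + y**2)
P(V, Q) = -14 (P(V, Q) = 28*(-1/2) = -14)
3750*P(M(3, E(0)), -1) = 3750*(-14) = -52500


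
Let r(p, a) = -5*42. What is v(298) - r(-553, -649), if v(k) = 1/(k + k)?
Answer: 125161/596 ≈ 210.00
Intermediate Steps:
v(k) = 1/(2*k)
r(p, a) = -210
v(298) - r(-553, -649) = (½)/298 - 1*(-210) = (½)*(1/298) + 210 = 1/596 + 210 = 125161/596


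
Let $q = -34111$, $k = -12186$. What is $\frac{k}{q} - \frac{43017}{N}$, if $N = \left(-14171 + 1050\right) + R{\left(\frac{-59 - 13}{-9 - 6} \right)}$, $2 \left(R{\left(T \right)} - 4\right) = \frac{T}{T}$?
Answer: $\frac{3254381112}{894833863} \approx 3.6369$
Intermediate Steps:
$R{\left(T \right)} = \frac{9}{2}$ ($R{\left(T \right)} = 4 + \frac{T \frac{1}{T}}{2} = 4 + \frac{1}{2} \cdot 1 = 4 + \frac{1}{2} = \frac{9}{2}$)
$N = - \frac{26233}{2}$ ($N = \left(-14171 + 1050\right) + \frac{9}{2} = -13121 + \frac{9}{2} = - \frac{26233}{2} \approx -13117.0$)
$\frac{k}{q} - \frac{43017}{N} = - \frac{12186}{-34111} - \frac{43017}{- \frac{26233}{2}} = \left(-12186\right) \left(- \frac{1}{34111}\right) - - \frac{86034}{26233} = \frac{12186}{34111} + \frac{86034}{26233} = \frac{3254381112}{894833863}$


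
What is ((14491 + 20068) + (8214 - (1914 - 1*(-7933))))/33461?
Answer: 32926/33461 ≈ 0.98401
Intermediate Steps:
((14491 + 20068) + (8214 - (1914 - 1*(-7933))))/33461 = (34559 + (8214 - (1914 + 7933)))*(1/33461) = (34559 + (8214 - 1*9847))*(1/33461) = (34559 + (8214 - 9847))*(1/33461) = (34559 - 1633)*(1/33461) = 32926*(1/33461) = 32926/33461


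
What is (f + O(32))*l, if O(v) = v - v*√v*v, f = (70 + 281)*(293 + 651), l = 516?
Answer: 170990016 - 2113536*√2 ≈ 1.6800e+8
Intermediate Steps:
f = 331344 (f = 351*944 = 331344)
O(v) = v - v^(5/2) (O(v) = v - v^(3/2)*v = v - v^(5/2))
(f + O(32))*l = (331344 + (32 - 32^(5/2)))*516 = (331344 + (32 - 4096*√2))*516 = (331376 - 4096*√2)*516 = 170990016 - 2113536*√2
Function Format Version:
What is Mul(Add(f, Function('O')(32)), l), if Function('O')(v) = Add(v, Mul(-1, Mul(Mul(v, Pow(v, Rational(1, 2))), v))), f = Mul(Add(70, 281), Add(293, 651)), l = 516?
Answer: Add(170990016, Mul(-2113536, Pow(2, Rational(1, 2)))) ≈ 1.6800e+8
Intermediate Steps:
f = 331344 (f = Mul(351, 944) = 331344)
Function('O')(v) = Add(v, Mul(-1, Pow(v, Rational(5, 2)))) (Function('O')(v) = Add(v, Mul(-1, Mul(Pow(v, Rational(3, 2)), v))) = Add(v, Mul(-1, Pow(v, Rational(5, 2)))))
Mul(Add(f, Function('O')(32)), l) = Mul(Add(331344, Add(32, Mul(-1, Pow(32, Rational(5, 2))))), 516) = Mul(Add(331344, Add(32, Mul(-1, Mul(4096, Pow(2, Rational(1, 2)))))), 516) = Mul(Add(331344, Add(32, Mul(-4096, Pow(2, Rational(1, 2))))), 516) = Mul(Add(331376, Mul(-4096, Pow(2, Rational(1, 2)))), 516) = Add(170990016, Mul(-2113536, Pow(2, Rational(1, 2))))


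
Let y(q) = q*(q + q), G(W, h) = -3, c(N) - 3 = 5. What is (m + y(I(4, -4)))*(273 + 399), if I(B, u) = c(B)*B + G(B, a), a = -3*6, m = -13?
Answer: 1121568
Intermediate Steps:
c(N) = 8 (c(N) = 3 + 5 = 8)
a = -18
I(B, u) = -3 + 8*B (I(B, u) = 8*B - 3 = -3 + 8*B)
y(q) = 2*q² (y(q) = q*(2*q) = 2*q²)
(m + y(I(4, -4)))*(273 + 399) = (-13 + 2*(-3 + 8*4)²)*(273 + 399) = (-13 + 2*(-3 + 32)²)*672 = (-13 + 2*29²)*672 = (-13 + 2*841)*672 = (-13 + 1682)*672 = 1669*672 = 1121568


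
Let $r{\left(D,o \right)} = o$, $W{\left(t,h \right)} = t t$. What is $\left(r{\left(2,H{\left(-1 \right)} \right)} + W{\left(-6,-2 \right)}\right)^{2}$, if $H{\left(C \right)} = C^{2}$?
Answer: $1369$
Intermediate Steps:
$W{\left(t,h \right)} = t^{2}$
$\left(r{\left(2,H{\left(-1 \right)} \right)} + W{\left(-6,-2 \right)}\right)^{2} = \left(\left(-1\right)^{2} + \left(-6\right)^{2}\right)^{2} = \left(1 + 36\right)^{2} = 37^{2} = 1369$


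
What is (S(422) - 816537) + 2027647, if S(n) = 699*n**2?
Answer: 125691826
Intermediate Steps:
(S(422) - 816537) + 2027647 = (699*422**2 - 816537) + 2027647 = (699*178084 - 816537) + 2027647 = (124480716 - 816537) + 2027647 = 123664179 + 2027647 = 125691826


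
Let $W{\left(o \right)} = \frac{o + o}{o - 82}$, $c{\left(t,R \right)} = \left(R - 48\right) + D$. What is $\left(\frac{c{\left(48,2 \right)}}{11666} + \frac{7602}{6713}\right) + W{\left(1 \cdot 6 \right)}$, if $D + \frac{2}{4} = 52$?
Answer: $\frac{21816145}{22375388} \approx 0.97501$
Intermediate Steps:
$D = \frac{103}{2}$ ($D = - \frac{1}{2} + 52 = \frac{103}{2} \approx 51.5$)
$c{\left(t,R \right)} = \frac{7}{2} + R$ ($c{\left(t,R \right)} = \left(R - 48\right) + \frac{103}{2} = \left(-48 + R\right) + \frac{103}{2} = \frac{7}{2} + R$)
$W{\left(o \right)} = \frac{2 o}{-82 + o}$
$\left(\frac{c{\left(48,2 \right)}}{11666} + \frac{7602}{6713}\right) + W{\left(1 \cdot 6 \right)} = \left(\frac{\frac{7}{2} + 2}{11666} + \frac{7602}{6713}\right) + \frac{2 \cdot 1 \cdot 6}{-82 + 1 \cdot 6} = \left(\frac{11}{2} \cdot \frac{1}{11666} + 7602 \cdot \frac{1}{6713}\right) + 2 \cdot 6 \frac{1}{-82 + 6} = \left(\frac{11}{23332} + \frac{1086}{959}\right) + 2 \cdot 6 \frac{1}{-76} = \frac{25349101}{22375388} + 2 \cdot 6 \left(- \frac{1}{76}\right) = \frac{25349101}{22375388} - \frac{3}{19} = \frac{21816145}{22375388}$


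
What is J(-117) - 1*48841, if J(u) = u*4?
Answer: -49309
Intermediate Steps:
J(u) = 4*u
J(-117) - 1*48841 = 4*(-117) - 1*48841 = -468 - 48841 = -49309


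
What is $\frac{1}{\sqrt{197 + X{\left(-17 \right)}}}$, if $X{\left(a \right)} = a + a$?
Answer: $\frac{\sqrt{163}}{163} \approx 0.078326$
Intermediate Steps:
$X{\left(a \right)} = 2 a$
$\frac{1}{\sqrt{197 + X{\left(-17 \right)}}} = \frac{1}{\sqrt{197 + 2 \left(-17\right)}} = \frac{1}{\sqrt{197 - 34}} = \frac{1}{\sqrt{163}} = \frac{\sqrt{163}}{163}$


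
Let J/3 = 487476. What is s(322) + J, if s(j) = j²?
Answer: 1566112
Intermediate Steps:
J = 1462428 (J = 3*487476 = 1462428)
s(322) + J = 322² + 1462428 = 103684 + 1462428 = 1566112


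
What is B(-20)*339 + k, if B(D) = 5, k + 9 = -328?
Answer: 1358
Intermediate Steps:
k = -337 (k = -9 - 328 = -337)
B(-20)*339 + k = 5*339 - 337 = 1695 - 337 = 1358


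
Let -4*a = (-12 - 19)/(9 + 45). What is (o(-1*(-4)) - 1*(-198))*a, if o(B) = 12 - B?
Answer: 3193/108 ≈ 29.565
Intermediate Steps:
a = 31/216 (a = -(-12 - 19)/(4*(9 + 45)) = -(-31)/(4*54) = -¼*(-31/54) = 31/216 ≈ 0.14352)
(o(-1*(-4)) - 1*(-198))*a = ((12 - (-1)*(-4)) - 1*(-198))*(31/216) = ((12 - 1*4) + 198)*(31/216) = ((12 - 4) + 198)*(31/216) = (8 + 198)*(31/216) = 206*(31/216) = 3193/108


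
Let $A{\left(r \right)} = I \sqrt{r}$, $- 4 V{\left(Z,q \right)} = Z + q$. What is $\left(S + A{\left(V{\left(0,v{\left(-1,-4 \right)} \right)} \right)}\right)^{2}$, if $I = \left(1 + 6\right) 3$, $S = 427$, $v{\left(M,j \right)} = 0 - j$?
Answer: $181888 + 17934 i \approx 1.8189 \cdot 10^{5} + 17934.0 i$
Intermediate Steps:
$v{\left(M,j \right)} = - j$
$I = 21$ ($I = 7 \cdot 3 = 21$)
$V{\left(Z,q \right)} = - \frac{Z}{4} - \frac{q}{4}$ ($V{\left(Z,q \right)} = - \frac{Z + q}{4} = - \frac{Z}{4} - \frac{q}{4}$)
$A{\left(r \right)} = 21 \sqrt{r}$
$\left(S + A{\left(V{\left(0,v{\left(-1,-4 \right)} \right)} \right)}\right)^{2} = \left(427 + 21 \sqrt{\left(- \frac{1}{4}\right) 0 - \frac{\left(-1\right) \left(-4\right)}{4}}\right)^{2} = \left(427 + 21 \sqrt{0 - 1}\right)^{2} = \left(427 + 21 \sqrt{-1}\right)^{2} = \left(427 + 21 i\right)^{2}$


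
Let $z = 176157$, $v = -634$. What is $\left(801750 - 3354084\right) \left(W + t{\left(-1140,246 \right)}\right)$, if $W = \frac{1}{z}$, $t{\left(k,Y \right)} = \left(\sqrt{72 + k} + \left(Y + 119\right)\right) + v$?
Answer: $\frac{1089599018608}{1587} - 5104668 i \sqrt{267} \approx 6.8658 \cdot 10^{8} - 8.3411 \cdot 10^{7} i$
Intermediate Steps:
$t{\left(k,Y \right)} = -515 + Y + \sqrt{72 + k}$ ($t{\left(k,Y \right)} = \left(\sqrt{72 + k} + \left(Y + 119\right)\right) - 634 = \left(\sqrt{72 + k} + \left(119 + Y\right)\right) - 634 = \left(119 + Y + \sqrt{72 + k}\right) - 634 = -515 + Y + \sqrt{72 + k}$)
$W = \frac{1}{176157} \approx 5.6768 \cdot 10^{-6}$
$\left(801750 - 3354084\right) \left(W + t{\left(-1140,246 \right)}\right) = \left(801750 - 3354084\right) \left(\frac{1}{176157} + \left(-515 + 246 + \sqrt{72 - 1140}\right)\right) = - 2552334 \left(\frac{1}{176157} + \left(-515 + 246 + \sqrt{-1068}\right)\right) = - 2552334 \left(\frac{1}{176157} + \left(-515 + 246 + 2 i \sqrt{267}\right)\right) = - 2552334 \left(\frac{1}{176157} - \left(269 - 2 i \sqrt{267}\right)\right) = - 2552334 \left(- \frac{47386232}{176157} + 2 i \sqrt{267}\right) = \frac{1089599018608}{1587} - 5104668 i \sqrt{267}$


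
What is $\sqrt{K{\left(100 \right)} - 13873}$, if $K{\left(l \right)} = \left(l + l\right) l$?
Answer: $\sqrt{6127} \approx 78.275$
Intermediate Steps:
$K{\left(l \right)} = 2 l^{2}$ ($K{\left(l \right)} = 2 l l = 2 l^{2}$)
$\sqrt{K{\left(100 \right)} - 13873} = \sqrt{2 \cdot 100^{2} - 13873} = \sqrt{2 \cdot 10000 - 13873} = \sqrt{20000 - 13873} = \sqrt{6127}$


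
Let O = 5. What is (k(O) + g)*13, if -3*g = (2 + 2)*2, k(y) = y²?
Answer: 871/3 ≈ 290.33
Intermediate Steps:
g = -8/3 (g = -(2 + 2)*2/3 = -4*2/3 = -⅓*8 = -8/3 ≈ -2.6667)
(k(O) + g)*13 = (5² - 8/3)*13 = (25 - 8/3)*13 = (67/3)*13 = 871/3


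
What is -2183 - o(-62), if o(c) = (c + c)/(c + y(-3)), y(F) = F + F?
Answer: -37142/17 ≈ -2184.8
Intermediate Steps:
y(F) = 2*F
o(c) = 2*c/(-6 + c) (o(c) = (c + c)/(c + 2*(-3)) = (2*c)/(c - 6) = (2*c)/(-6 + c) = 2*c/(-6 + c))
-2183 - o(-62) = -2183 - 2*(-62)/(-6 - 62) = -2183 - 2*(-62)/(-68) = -2183 - 2*(-62)*(-1)/68 = -2183 - 1*31/17 = -2183 - 31/17 = -37142/17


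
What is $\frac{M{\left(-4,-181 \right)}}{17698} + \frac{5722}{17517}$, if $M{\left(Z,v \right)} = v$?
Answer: $\frac{98097379}{310015866} \approx 0.31643$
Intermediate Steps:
$\frac{M{\left(-4,-181 \right)}}{17698} + \frac{5722}{17517} = - \frac{181}{17698} + \frac{5722}{17517} = \frac{98097379}{310015866}$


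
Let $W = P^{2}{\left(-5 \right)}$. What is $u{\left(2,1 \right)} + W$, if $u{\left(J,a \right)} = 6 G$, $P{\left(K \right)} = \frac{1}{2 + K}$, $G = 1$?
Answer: $\frac{55}{9} \approx 6.1111$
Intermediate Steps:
$u{\left(J,a \right)} = 6$ ($u{\left(J,a \right)} = 6 \cdot 1 = 6$)
$W = \frac{1}{9}$ ($W = \left(\frac{1}{2 - 5}\right)^{2} = \left(\frac{1}{-3}\right)^{2} = \left(- \frac{1}{3}\right)^{2} = \frac{1}{9} \approx 0.11111$)
$u{\left(2,1 \right)} + W = 6 + \frac{1}{9} = \frac{55}{9}$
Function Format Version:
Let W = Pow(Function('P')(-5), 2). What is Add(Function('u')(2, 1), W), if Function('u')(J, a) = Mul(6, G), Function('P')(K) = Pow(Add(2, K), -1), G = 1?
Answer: Rational(55, 9) ≈ 6.1111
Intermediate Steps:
Function('u')(J, a) = 6 (Function('u')(J, a) = Mul(6, 1) = 6)
W = Rational(1, 9) (W = Pow(Pow(Add(2, -5), -1), 2) = Pow(Pow(-3, -1), 2) = Pow(Rational(-1, 3), 2) = Rational(1, 9) ≈ 0.11111)
Add(Function('u')(2, 1), W) = Add(6, Rational(1, 9)) = Rational(55, 9)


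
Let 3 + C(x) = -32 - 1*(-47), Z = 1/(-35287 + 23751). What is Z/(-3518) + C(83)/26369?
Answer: 69575735/152878602016 ≈ 0.00045510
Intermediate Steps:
Z = -1/11536 (Z = 1/(-11536) = -1/11536 ≈ -8.6685e-5)
C(x) = 12 (C(x) = -3 + (-32 - 1*(-47)) = -3 + (-32 + 47) = -3 + 15 = 12)
Z/(-3518) + C(83)/26369 = -1/11536/(-3518) + 12/26369 = -1/11536*(-1/3518) + 12*(1/26369) = 1/40583648 + 12/26369 = 69575735/152878602016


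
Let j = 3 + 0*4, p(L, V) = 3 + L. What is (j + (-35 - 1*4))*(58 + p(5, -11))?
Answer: -2376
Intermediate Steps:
j = 3 (j = 3 + 0 = 3)
(j + (-35 - 1*4))*(58 + p(5, -11)) = (3 + (-35 - 1*4))*(58 + (3 + 5)) = (3 + (-35 - 4))*(58 + 8) = (3 - 39)*66 = -36*66 = -2376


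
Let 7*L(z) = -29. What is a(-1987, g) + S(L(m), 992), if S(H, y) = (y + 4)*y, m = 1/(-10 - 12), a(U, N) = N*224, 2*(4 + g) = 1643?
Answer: 1171152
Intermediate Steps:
g = 1635/2 (g = -4 + (1/2)*1643 = -4 + 1643/2 = 1635/2 ≈ 817.50)
a(U, N) = 224*N
m = -1/22 (m = 1/(-22) = -1/22 ≈ -0.045455)
L(z) = -29/7 (L(z) = (1/7)*(-29) = -29/7)
S(H, y) = y*(4 + y) (S(H, y) = (4 + y)*y = y*(4 + y))
a(-1987, g) + S(L(m), 992) = 224*(1635/2) + 992*(4 + 992) = 183120 + 992*996 = 183120 + 988032 = 1171152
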